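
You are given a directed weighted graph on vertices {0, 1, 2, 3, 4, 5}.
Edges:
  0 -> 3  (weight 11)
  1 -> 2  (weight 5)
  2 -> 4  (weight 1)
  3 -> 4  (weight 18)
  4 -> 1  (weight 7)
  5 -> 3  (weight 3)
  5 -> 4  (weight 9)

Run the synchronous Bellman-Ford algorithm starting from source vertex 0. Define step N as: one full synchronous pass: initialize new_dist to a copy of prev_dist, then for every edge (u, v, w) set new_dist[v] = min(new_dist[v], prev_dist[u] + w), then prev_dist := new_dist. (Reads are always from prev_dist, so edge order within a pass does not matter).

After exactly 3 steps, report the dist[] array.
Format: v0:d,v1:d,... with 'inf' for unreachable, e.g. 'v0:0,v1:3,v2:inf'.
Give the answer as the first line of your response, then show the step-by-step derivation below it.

v0:0,v1:36,v2:inf,v3:11,v4:29,v5:inf

step 1: dist = v0:0,v1:inf,v2:inf,v3:11,v4:inf,v5:inf
step 2: dist = v0:0,v1:inf,v2:inf,v3:11,v4:29,v5:inf
step 3: dist = v0:0,v1:36,v2:inf,v3:11,v4:29,v5:inf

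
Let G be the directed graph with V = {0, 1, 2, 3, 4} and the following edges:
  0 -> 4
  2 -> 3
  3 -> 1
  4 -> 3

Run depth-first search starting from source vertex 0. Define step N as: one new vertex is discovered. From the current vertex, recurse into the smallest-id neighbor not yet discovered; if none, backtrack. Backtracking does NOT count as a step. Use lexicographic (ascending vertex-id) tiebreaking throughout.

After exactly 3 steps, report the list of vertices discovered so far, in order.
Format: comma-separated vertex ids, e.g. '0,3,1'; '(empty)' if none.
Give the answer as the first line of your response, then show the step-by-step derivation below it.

0,4,3

step 1: discover 0; path=0; order=0
step 2: discover 4; path=0>4; order=0,4
step 3: discover 3; path=0>4>3; order=0,4,3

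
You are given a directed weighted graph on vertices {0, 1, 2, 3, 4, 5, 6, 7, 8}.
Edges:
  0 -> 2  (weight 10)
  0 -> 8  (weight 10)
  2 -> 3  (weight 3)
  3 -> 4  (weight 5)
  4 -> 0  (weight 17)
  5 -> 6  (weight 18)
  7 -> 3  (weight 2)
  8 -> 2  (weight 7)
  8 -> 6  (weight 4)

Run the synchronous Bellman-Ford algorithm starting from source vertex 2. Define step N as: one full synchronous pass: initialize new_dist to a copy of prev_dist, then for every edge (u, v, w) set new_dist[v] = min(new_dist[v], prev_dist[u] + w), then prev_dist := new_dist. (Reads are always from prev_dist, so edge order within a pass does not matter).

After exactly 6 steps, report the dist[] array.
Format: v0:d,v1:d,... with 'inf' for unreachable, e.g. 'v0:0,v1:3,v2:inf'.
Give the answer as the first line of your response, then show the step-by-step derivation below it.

v0:25,v1:inf,v2:0,v3:3,v4:8,v5:inf,v6:39,v7:inf,v8:35

step 1: dist = v0:inf,v1:inf,v2:0,v3:3,v4:inf,v5:inf,v6:inf,v7:inf,v8:inf
step 2: dist = v0:inf,v1:inf,v2:0,v3:3,v4:8,v5:inf,v6:inf,v7:inf,v8:inf
step 3: dist = v0:25,v1:inf,v2:0,v3:3,v4:8,v5:inf,v6:inf,v7:inf,v8:inf
step 4: dist = v0:25,v1:inf,v2:0,v3:3,v4:8,v5:inf,v6:inf,v7:inf,v8:35
step 5: dist = v0:25,v1:inf,v2:0,v3:3,v4:8,v5:inf,v6:39,v7:inf,v8:35
step 6: dist = v0:25,v1:inf,v2:0,v3:3,v4:8,v5:inf,v6:39,v7:inf,v8:35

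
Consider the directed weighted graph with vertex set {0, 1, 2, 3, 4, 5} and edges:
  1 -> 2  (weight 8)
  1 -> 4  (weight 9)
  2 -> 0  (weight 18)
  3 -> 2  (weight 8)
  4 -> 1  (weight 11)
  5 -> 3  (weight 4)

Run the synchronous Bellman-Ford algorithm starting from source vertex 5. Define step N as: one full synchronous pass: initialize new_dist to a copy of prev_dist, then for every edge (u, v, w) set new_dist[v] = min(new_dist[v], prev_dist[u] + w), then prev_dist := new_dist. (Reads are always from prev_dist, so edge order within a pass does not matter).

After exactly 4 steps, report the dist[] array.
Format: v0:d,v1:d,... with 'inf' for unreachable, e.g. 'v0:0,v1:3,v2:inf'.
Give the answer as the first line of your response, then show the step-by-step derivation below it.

v0:30,v1:inf,v2:12,v3:4,v4:inf,v5:0

step 1: dist = v0:inf,v1:inf,v2:inf,v3:4,v4:inf,v5:0
step 2: dist = v0:inf,v1:inf,v2:12,v3:4,v4:inf,v5:0
step 3: dist = v0:30,v1:inf,v2:12,v3:4,v4:inf,v5:0
step 4: dist = v0:30,v1:inf,v2:12,v3:4,v4:inf,v5:0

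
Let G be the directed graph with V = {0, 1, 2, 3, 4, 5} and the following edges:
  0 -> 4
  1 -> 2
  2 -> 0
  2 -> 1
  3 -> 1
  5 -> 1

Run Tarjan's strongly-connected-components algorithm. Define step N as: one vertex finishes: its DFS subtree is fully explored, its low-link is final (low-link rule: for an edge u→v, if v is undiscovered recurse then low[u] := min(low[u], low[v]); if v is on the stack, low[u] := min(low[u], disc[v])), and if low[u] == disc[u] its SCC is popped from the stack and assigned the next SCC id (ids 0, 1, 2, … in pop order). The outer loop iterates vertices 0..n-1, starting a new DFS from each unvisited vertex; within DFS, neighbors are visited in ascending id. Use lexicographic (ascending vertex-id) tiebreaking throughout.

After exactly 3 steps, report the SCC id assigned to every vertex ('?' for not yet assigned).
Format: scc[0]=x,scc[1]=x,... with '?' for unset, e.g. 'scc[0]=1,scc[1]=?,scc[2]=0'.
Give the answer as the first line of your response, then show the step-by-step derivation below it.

scc[0]=1,scc[1]=?,scc[2]=?,scc[3]=?,scc[4]=0,scc[5]=?

step 1: low=(low[0]=0,low[1]=?,low[2]=?,low[3]=?,low[4]=1,low[5]=?); scc=(scc[0]=?,scc[1]=?,scc[2]=?,scc[3]=?,scc[4]=0,scc[5]=?)
step 2: low=(low[0]=0,low[1]=?,low[2]=?,low[3]=?,low[4]=1,low[5]=?); scc=(scc[0]=1,scc[1]=?,scc[2]=?,scc[3]=?,scc[4]=0,scc[5]=?)
step 3: low=(low[0]=0,low[1]=2,low[2]=2,low[3]=?,low[4]=1,low[5]=?); scc=(scc[0]=1,scc[1]=?,scc[2]=?,scc[3]=?,scc[4]=0,scc[5]=?)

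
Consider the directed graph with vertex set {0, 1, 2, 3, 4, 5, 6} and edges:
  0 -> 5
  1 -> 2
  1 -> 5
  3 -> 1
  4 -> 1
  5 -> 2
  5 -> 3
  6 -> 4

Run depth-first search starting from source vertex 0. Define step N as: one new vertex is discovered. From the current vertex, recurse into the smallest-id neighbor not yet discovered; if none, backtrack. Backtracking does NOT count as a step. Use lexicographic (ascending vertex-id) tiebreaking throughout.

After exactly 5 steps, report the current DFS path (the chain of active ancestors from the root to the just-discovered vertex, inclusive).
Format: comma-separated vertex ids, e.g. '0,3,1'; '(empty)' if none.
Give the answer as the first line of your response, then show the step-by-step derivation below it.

0,5,3,1

step 1: discover 0; path=0; order=0
step 2: discover 5; path=0>5; order=0,5
step 3: discover 2; path=0>5>2; order=0,5,2
step 4: discover 3; path=0>5>3; order=0,5,2,3
step 5: discover 1; path=0>5>3>1; order=0,5,2,3,1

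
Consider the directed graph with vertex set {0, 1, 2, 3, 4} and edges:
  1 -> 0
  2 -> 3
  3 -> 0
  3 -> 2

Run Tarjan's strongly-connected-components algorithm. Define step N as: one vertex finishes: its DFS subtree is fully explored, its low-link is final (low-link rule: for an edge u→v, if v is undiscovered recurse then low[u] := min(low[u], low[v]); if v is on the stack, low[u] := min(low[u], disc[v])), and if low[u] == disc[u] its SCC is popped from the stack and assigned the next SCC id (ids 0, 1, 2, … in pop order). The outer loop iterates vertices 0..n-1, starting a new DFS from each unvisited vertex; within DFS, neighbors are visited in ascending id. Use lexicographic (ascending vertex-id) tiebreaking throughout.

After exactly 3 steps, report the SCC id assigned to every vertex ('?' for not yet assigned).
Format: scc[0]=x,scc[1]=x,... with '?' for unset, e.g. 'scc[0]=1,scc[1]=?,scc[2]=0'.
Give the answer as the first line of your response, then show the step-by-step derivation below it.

scc[0]=0,scc[1]=1,scc[2]=?,scc[3]=?,scc[4]=?

step 1: low=(low[0]=0,low[1]=?,low[2]=?,low[3]=?,low[4]=?); scc=(scc[0]=0,scc[1]=?,scc[2]=?,scc[3]=?,scc[4]=?)
step 2: low=(low[0]=0,low[1]=1,low[2]=?,low[3]=?,low[4]=?); scc=(scc[0]=0,scc[1]=1,scc[2]=?,scc[3]=?,scc[4]=?)
step 3: low=(low[0]=0,low[1]=1,low[2]=2,low[3]=2,low[4]=?); scc=(scc[0]=0,scc[1]=1,scc[2]=?,scc[3]=?,scc[4]=?)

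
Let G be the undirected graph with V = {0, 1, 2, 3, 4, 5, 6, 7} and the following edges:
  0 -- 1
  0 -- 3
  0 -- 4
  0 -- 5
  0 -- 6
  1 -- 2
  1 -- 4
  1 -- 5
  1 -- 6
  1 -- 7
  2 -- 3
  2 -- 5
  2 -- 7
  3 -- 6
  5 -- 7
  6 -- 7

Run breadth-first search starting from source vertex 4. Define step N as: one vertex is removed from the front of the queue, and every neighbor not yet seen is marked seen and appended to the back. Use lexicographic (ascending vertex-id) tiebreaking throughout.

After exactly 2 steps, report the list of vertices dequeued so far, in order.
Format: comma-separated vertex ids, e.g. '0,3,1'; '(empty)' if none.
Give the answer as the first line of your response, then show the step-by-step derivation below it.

4,0

step 1: dequeue 4; queue=[0,1]; order=4
step 2: dequeue 0; queue=[1,3,5,6]; order=4,0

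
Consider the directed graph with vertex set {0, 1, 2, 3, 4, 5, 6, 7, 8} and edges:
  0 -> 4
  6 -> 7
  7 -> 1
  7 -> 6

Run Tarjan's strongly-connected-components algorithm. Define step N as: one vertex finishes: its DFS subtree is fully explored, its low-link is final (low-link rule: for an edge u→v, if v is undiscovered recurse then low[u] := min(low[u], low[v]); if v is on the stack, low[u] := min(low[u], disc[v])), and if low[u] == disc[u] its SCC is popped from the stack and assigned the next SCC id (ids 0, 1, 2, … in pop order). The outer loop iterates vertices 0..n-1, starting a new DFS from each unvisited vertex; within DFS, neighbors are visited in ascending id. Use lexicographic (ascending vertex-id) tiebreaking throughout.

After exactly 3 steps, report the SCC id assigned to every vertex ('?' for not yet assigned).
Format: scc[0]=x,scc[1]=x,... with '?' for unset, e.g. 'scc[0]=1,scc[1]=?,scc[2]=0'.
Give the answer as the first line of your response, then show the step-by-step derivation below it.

scc[0]=1,scc[1]=2,scc[2]=?,scc[3]=?,scc[4]=0,scc[5]=?,scc[6]=?,scc[7]=?,scc[8]=?

step 1: low=(low[0]=0,low[1]=?,low[2]=?,low[3]=?,low[4]=1,low[5]=?,low[6]=?,low[7]=?,low[8]=?); scc=(scc[0]=?,scc[1]=?,scc[2]=?,scc[3]=?,scc[4]=0,scc[5]=?,scc[6]=?,scc[7]=?,scc[8]=?)
step 2: low=(low[0]=0,low[1]=?,low[2]=?,low[3]=?,low[4]=1,low[5]=?,low[6]=?,low[7]=?,low[8]=?); scc=(scc[0]=1,scc[1]=?,scc[2]=?,scc[3]=?,scc[4]=0,scc[5]=?,scc[6]=?,scc[7]=?,scc[8]=?)
step 3: low=(low[0]=0,low[1]=2,low[2]=?,low[3]=?,low[4]=1,low[5]=?,low[6]=?,low[7]=?,low[8]=?); scc=(scc[0]=1,scc[1]=2,scc[2]=?,scc[3]=?,scc[4]=0,scc[5]=?,scc[6]=?,scc[7]=?,scc[8]=?)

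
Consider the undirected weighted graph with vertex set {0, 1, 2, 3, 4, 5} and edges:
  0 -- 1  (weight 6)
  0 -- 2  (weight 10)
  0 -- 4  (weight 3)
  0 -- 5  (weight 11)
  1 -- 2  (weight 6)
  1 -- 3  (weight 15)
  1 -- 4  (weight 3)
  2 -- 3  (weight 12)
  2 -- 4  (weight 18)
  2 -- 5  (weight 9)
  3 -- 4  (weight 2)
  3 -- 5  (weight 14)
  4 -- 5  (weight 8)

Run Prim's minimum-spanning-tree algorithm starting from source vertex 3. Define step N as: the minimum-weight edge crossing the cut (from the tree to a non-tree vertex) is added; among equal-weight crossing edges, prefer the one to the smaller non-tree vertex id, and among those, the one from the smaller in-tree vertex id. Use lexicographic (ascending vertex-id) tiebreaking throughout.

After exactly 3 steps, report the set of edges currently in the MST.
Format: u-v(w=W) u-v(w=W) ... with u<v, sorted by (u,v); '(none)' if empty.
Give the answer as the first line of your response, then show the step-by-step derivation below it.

0-4(w=3) 1-4(w=3) 3-4(w=2)

step 1: add edge 3-4 (w=2); MST = {3-4(w=2)}
step 2: add edge 0-4 (w=3); MST = {0-4(w=3) 3-4(w=2)}
step 3: add edge 1-4 (w=3); MST = {0-4(w=3) 1-4(w=3) 3-4(w=2)}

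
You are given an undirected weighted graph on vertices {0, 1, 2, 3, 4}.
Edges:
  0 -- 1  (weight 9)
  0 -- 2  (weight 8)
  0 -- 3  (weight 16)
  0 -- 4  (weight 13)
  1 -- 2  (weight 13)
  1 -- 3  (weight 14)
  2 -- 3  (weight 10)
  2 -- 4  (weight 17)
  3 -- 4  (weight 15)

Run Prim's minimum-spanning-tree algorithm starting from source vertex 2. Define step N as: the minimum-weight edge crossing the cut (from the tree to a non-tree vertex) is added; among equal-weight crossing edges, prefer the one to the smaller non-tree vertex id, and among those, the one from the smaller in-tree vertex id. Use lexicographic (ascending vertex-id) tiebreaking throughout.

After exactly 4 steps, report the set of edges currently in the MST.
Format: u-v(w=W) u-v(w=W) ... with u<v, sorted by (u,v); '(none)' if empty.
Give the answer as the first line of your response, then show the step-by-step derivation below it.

0-1(w=9) 0-2(w=8) 0-4(w=13) 2-3(w=10)

step 1: add edge 0-2 (w=8); MST = {0-2(w=8)}
step 2: add edge 0-1 (w=9); MST = {0-1(w=9) 0-2(w=8)}
step 3: add edge 2-3 (w=10); MST = {0-1(w=9) 0-2(w=8) 2-3(w=10)}
step 4: add edge 0-4 (w=13); MST = {0-1(w=9) 0-2(w=8) 0-4(w=13) 2-3(w=10)}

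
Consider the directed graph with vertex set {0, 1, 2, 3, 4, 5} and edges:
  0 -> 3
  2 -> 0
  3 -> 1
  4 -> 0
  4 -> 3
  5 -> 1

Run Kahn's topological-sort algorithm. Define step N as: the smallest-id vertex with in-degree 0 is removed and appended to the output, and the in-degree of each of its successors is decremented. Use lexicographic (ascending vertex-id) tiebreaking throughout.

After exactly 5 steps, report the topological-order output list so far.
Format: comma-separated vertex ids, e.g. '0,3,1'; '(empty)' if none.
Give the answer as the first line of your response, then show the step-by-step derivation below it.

2,4,0,3,5

step 1: output 2; order=[2]; indeg=(1,2,0,2,0,0)
step 2: output 4; order=[2,4]; indeg=(0,2,0,1,0,0)
step 3: output 0; order=[2,4,0]; indeg=(0,2,0,0,0,0)
step 4: output 3; order=[2,4,0,3]; indeg=(0,1,0,0,0,0)
step 5: output 5; order=[2,4,0,3,5]; indeg=(0,0,0,0,0,0)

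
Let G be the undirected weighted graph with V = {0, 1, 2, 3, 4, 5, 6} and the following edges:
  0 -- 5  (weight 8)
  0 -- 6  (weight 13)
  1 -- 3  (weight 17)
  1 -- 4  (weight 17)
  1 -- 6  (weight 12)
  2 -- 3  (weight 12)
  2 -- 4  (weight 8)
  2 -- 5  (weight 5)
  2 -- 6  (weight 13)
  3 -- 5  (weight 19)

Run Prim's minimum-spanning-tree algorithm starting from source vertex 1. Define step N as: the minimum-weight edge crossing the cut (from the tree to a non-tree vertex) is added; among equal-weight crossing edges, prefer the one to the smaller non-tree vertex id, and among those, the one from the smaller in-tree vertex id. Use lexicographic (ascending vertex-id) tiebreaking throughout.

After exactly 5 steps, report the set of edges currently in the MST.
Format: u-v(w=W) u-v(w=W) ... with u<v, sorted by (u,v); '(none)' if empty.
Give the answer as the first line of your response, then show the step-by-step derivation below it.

0-5(w=8) 0-6(w=13) 1-6(w=12) 2-4(w=8) 2-5(w=5)

step 1: add edge 1-6 (w=12); MST = {1-6(w=12)}
step 2: add edge 0-6 (w=13); MST = {0-6(w=13) 1-6(w=12)}
step 3: add edge 0-5 (w=8); MST = {0-5(w=8) 0-6(w=13) 1-6(w=12)}
step 4: add edge 2-5 (w=5); MST = {0-5(w=8) 0-6(w=13) 1-6(w=12) 2-5(w=5)}
step 5: add edge 2-4 (w=8); MST = {0-5(w=8) 0-6(w=13) 1-6(w=12) 2-4(w=8) 2-5(w=5)}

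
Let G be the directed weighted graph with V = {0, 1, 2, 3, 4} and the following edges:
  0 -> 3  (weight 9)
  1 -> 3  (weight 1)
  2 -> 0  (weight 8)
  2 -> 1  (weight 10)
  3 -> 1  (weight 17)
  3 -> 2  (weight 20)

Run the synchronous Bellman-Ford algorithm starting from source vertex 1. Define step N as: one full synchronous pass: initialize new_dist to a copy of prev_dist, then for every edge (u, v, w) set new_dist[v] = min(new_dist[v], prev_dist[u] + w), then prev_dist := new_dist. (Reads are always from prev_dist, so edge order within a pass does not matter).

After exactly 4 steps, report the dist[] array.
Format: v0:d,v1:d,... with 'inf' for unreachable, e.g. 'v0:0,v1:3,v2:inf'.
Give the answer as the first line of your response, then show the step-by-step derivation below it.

v0:29,v1:0,v2:21,v3:1,v4:inf

step 1: dist = v0:inf,v1:0,v2:inf,v3:1,v4:inf
step 2: dist = v0:inf,v1:0,v2:21,v3:1,v4:inf
step 3: dist = v0:29,v1:0,v2:21,v3:1,v4:inf
step 4: dist = v0:29,v1:0,v2:21,v3:1,v4:inf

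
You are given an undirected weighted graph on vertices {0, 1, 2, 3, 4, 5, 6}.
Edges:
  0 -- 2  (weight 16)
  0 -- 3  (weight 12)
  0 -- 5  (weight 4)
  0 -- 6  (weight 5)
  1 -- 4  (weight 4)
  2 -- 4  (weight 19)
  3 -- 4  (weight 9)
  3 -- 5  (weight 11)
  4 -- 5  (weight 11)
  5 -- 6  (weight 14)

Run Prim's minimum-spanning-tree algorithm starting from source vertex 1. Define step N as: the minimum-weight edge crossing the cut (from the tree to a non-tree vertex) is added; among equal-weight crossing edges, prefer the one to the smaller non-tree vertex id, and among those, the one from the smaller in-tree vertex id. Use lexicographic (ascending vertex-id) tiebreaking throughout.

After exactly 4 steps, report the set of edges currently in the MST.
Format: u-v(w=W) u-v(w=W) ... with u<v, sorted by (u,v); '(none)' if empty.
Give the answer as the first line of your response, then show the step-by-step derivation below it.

0-5(w=4) 1-4(w=4) 3-4(w=9) 3-5(w=11)

step 1: add edge 1-4 (w=4); MST = {1-4(w=4)}
step 2: add edge 3-4 (w=9); MST = {1-4(w=4) 3-4(w=9)}
step 3: add edge 3-5 (w=11); MST = {1-4(w=4) 3-4(w=9) 3-5(w=11)}
step 4: add edge 0-5 (w=4); MST = {0-5(w=4) 1-4(w=4) 3-4(w=9) 3-5(w=11)}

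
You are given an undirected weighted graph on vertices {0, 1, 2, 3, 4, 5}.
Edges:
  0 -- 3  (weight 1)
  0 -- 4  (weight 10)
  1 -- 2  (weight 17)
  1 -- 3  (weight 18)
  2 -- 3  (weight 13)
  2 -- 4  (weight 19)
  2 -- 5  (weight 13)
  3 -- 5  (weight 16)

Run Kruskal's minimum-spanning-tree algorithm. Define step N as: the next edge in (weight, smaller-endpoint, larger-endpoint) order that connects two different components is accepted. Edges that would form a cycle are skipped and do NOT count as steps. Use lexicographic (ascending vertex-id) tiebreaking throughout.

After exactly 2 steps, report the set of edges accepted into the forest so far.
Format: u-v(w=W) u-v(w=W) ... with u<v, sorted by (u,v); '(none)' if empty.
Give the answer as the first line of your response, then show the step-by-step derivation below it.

0-3(w=1) 0-4(w=10)

step 1: add edge 0-3 (w=1); MST = {0-3(w=1)}
step 2: add edge 0-4 (w=10); MST = {0-3(w=1) 0-4(w=10)}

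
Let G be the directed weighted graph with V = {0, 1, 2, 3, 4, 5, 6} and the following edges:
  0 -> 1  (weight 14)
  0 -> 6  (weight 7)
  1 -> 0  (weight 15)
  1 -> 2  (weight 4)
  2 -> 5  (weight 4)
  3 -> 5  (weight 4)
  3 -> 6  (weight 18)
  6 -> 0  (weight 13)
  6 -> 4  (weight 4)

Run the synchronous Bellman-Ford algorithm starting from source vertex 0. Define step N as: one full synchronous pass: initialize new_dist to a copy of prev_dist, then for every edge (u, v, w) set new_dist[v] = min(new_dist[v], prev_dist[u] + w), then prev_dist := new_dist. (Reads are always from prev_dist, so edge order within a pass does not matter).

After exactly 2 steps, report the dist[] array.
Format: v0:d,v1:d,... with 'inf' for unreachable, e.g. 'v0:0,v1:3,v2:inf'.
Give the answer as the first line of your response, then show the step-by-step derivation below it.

v0:0,v1:14,v2:18,v3:inf,v4:11,v5:inf,v6:7

step 1: dist = v0:0,v1:14,v2:inf,v3:inf,v4:inf,v5:inf,v6:7
step 2: dist = v0:0,v1:14,v2:18,v3:inf,v4:11,v5:inf,v6:7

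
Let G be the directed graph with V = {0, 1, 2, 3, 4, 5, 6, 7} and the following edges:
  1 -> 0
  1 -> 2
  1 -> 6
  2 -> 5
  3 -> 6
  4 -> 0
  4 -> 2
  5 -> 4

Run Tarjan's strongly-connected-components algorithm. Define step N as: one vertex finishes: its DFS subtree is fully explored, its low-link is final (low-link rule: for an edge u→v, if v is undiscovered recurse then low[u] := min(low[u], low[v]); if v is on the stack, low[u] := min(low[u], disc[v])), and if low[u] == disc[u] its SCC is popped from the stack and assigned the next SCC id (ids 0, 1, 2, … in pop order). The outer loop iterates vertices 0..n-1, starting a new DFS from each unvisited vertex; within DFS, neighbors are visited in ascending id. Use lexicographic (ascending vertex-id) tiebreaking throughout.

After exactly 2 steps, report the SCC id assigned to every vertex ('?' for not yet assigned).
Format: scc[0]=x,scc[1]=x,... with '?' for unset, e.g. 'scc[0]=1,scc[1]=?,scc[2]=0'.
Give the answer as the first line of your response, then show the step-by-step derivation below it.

scc[0]=0,scc[1]=?,scc[2]=?,scc[3]=?,scc[4]=?,scc[5]=?,scc[6]=?,scc[7]=?

step 1: low=(low[0]=0,low[1]=?,low[2]=?,low[3]=?,low[4]=?,low[5]=?,low[6]=?,low[7]=?); scc=(scc[0]=0,scc[1]=?,scc[2]=?,scc[3]=?,scc[4]=?,scc[5]=?,scc[6]=?,scc[7]=?)
step 2: low=(low[0]=0,low[1]=1,low[2]=2,low[3]=?,low[4]=2,low[5]=3,low[6]=?,low[7]=?); scc=(scc[0]=0,scc[1]=?,scc[2]=?,scc[3]=?,scc[4]=?,scc[5]=?,scc[6]=?,scc[7]=?)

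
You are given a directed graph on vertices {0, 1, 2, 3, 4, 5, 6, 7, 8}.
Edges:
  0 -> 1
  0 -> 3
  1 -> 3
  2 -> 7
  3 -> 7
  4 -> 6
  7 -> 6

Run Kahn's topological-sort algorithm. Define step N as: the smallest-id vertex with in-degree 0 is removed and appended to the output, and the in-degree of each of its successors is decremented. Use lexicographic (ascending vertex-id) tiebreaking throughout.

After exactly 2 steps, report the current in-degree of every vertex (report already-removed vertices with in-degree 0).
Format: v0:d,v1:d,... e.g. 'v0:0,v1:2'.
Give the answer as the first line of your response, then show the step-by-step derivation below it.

v0:0,v1:0,v2:0,v3:0,v4:0,v5:0,v6:2,v7:2,v8:0

step 1: output 0; order=[0]; indeg=(0,0,0,1,0,0,2,2,0)
step 2: output 1; order=[0,1]; indeg=(0,0,0,0,0,0,2,2,0)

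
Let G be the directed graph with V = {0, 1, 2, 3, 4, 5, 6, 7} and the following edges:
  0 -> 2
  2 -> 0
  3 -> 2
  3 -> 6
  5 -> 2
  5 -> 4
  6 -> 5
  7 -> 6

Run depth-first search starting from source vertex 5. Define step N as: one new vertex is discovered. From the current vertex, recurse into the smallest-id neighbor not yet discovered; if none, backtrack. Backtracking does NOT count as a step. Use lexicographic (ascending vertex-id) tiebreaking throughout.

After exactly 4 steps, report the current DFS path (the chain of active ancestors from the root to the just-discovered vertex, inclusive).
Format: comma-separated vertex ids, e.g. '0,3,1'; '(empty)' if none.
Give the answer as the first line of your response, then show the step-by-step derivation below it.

5,4

step 1: discover 5; path=5; order=5
step 2: discover 2; path=5>2; order=5,2
step 3: discover 0; path=5>2>0; order=5,2,0
step 4: discover 4; path=5>4; order=5,2,0,4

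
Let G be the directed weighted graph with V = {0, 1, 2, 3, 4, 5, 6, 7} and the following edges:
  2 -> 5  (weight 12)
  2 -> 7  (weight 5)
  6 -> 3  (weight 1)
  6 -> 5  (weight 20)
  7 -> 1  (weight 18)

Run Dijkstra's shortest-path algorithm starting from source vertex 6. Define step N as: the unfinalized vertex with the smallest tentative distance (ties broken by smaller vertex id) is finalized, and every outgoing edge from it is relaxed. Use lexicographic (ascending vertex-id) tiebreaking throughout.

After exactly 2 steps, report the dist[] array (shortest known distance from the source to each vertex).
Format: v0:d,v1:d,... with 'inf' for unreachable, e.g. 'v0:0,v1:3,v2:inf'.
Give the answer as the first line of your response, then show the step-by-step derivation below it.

v0:inf,v1:inf,v2:inf,v3:1,v4:inf,v5:20,v6:0,v7:inf

step 1: dist = v0:inf,v1:inf,v2:inf,v3:1,v4:inf,v5:20,v6:0,v7:inf
step 2: dist = v0:inf,v1:inf,v2:inf,v3:1,v4:inf,v5:20,v6:0,v7:inf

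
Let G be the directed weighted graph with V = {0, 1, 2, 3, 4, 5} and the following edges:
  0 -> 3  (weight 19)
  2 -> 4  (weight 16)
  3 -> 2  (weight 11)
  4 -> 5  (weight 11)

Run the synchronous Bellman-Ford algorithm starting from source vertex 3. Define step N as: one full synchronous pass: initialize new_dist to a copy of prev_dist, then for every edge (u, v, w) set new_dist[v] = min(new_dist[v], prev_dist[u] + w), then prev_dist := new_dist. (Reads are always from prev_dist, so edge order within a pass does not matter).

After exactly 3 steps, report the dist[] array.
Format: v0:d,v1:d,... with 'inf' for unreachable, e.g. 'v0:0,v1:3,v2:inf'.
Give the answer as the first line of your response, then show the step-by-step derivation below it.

v0:inf,v1:inf,v2:11,v3:0,v4:27,v5:38

step 1: dist = v0:inf,v1:inf,v2:11,v3:0,v4:inf,v5:inf
step 2: dist = v0:inf,v1:inf,v2:11,v3:0,v4:27,v5:inf
step 3: dist = v0:inf,v1:inf,v2:11,v3:0,v4:27,v5:38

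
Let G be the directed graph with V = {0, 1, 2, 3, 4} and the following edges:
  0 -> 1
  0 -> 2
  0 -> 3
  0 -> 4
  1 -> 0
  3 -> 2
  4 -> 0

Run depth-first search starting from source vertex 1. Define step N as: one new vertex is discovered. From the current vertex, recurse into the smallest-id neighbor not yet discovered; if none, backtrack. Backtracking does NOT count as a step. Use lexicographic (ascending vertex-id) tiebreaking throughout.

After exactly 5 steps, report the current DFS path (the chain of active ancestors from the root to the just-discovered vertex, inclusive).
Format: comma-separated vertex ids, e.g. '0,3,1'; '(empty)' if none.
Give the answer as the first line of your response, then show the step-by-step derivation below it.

1,0,4

step 1: discover 1; path=1; order=1
step 2: discover 0; path=1>0; order=1,0
step 3: discover 2; path=1>0>2; order=1,0,2
step 4: discover 3; path=1>0>3; order=1,0,2,3
step 5: discover 4; path=1>0>4; order=1,0,2,3,4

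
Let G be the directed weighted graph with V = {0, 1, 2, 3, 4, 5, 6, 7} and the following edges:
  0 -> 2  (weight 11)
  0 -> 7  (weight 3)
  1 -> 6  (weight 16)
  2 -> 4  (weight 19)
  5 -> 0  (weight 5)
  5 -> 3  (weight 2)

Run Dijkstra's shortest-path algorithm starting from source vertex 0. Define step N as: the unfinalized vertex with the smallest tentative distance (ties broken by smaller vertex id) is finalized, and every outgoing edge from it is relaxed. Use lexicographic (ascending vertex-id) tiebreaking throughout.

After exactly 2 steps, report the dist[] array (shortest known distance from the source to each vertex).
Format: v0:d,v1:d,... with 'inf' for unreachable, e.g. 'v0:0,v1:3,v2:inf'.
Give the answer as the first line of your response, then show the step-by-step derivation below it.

v0:0,v1:inf,v2:11,v3:inf,v4:inf,v5:inf,v6:inf,v7:3

step 1: dist = v0:0,v1:inf,v2:11,v3:inf,v4:inf,v5:inf,v6:inf,v7:3
step 2: dist = v0:0,v1:inf,v2:11,v3:inf,v4:inf,v5:inf,v6:inf,v7:3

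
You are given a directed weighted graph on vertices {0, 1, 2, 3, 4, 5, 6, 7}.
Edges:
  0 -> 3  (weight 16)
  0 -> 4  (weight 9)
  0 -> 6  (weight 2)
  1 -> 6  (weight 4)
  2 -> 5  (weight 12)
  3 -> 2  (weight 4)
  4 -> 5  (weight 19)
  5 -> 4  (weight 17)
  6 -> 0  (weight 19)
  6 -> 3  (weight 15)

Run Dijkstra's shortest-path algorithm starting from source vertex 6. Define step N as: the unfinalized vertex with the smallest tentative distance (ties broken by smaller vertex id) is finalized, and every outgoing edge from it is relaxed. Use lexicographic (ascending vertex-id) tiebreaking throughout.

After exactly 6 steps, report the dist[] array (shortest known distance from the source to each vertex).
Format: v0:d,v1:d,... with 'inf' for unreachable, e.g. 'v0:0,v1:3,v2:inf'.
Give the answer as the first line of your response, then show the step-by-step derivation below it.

v0:19,v1:inf,v2:19,v3:15,v4:28,v5:31,v6:0,v7:inf

step 1: dist = v0:19,v1:inf,v2:inf,v3:15,v4:inf,v5:inf,v6:0,v7:inf
step 2: dist = v0:19,v1:inf,v2:19,v3:15,v4:inf,v5:inf,v6:0,v7:inf
step 3: dist = v0:19,v1:inf,v2:19,v3:15,v4:28,v5:inf,v6:0,v7:inf
step 4: dist = v0:19,v1:inf,v2:19,v3:15,v4:28,v5:31,v6:0,v7:inf
step 5: dist = v0:19,v1:inf,v2:19,v3:15,v4:28,v5:31,v6:0,v7:inf
step 6: dist = v0:19,v1:inf,v2:19,v3:15,v4:28,v5:31,v6:0,v7:inf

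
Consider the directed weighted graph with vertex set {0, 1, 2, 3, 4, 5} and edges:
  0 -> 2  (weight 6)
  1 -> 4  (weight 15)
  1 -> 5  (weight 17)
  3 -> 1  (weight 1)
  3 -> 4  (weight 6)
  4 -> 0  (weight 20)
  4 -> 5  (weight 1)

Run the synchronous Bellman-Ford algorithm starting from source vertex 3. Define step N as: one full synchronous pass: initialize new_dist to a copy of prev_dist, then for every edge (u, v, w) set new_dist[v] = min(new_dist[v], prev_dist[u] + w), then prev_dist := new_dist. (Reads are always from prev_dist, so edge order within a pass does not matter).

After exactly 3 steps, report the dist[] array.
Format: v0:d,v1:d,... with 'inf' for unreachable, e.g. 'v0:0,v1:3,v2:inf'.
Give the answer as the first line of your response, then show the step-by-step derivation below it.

v0:26,v1:1,v2:32,v3:0,v4:6,v5:7

step 1: dist = v0:inf,v1:1,v2:inf,v3:0,v4:6,v5:inf
step 2: dist = v0:26,v1:1,v2:inf,v3:0,v4:6,v5:7
step 3: dist = v0:26,v1:1,v2:32,v3:0,v4:6,v5:7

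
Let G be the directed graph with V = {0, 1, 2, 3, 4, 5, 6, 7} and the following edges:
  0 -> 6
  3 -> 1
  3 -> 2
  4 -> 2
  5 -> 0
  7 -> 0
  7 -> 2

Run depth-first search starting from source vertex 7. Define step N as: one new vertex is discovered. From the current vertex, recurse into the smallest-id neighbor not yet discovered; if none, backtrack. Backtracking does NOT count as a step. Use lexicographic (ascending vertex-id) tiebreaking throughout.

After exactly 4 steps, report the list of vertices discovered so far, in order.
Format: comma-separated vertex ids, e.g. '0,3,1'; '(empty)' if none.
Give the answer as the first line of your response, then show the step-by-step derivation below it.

7,0,6,2

step 1: discover 7; path=7; order=7
step 2: discover 0; path=7>0; order=7,0
step 3: discover 6; path=7>0>6; order=7,0,6
step 4: discover 2; path=7>2; order=7,0,6,2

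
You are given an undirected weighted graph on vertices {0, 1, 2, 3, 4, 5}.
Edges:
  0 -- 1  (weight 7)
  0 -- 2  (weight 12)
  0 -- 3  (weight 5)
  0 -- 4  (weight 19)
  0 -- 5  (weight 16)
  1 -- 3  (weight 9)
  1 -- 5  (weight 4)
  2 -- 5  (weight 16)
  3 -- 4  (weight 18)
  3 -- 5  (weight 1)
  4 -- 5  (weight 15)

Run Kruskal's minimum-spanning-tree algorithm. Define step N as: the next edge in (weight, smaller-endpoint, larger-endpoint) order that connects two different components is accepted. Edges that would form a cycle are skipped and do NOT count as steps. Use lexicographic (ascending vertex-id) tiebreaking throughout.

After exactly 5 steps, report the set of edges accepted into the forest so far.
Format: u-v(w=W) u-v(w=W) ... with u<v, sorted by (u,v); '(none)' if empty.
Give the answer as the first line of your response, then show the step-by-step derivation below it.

0-2(w=12) 0-3(w=5) 1-5(w=4) 3-5(w=1) 4-5(w=15)

step 1: add edge 3-5 (w=1); MST = {3-5(w=1)}
step 2: add edge 1-5 (w=4); MST = {1-5(w=4) 3-5(w=1)}
step 3: add edge 0-3 (w=5); MST = {0-3(w=5) 1-5(w=4) 3-5(w=1)}
step 4: add edge 0-2 (w=12); MST = {0-2(w=12) 0-3(w=5) 1-5(w=4) 3-5(w=1)}
step 5: add edge 4-5 (w=15); MST = {0-2(w=12) 0-3(w=5) 1-5(w=4) 3-5(w=1) 4-5(w=15)}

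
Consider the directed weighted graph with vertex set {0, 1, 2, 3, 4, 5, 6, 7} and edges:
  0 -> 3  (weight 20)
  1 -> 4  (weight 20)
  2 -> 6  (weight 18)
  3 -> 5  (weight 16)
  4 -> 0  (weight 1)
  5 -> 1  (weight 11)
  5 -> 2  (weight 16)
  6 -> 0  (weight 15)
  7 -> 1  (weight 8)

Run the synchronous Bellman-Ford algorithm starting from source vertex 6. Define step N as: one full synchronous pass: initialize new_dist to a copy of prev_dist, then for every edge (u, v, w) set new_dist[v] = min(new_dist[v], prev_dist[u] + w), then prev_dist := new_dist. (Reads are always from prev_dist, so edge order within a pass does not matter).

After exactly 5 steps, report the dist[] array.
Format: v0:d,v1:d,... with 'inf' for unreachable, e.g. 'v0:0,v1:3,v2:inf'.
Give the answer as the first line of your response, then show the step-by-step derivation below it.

v0:15,v1:62,v2:67,v3:35,v4:82,v5:51,v6:0,v7:inf

step 1: dist = v0:15,v1:inf,v2:inf,v3:inf,v4:inf,v5:inf,v6:0,v7:inf
step 2: dist = v0:15,v1:inf,v2:inf,v3:35,v4:inf,v5:inf,v6:0,v7:inf
step 3: dist = v0:15,v1:inf,v2:inf,v3:35,v4:inf,v5:51,v6:0,v7:inf
step 4: dist = v0:15,v1:62,v2:67,v3:35,v4:inf,v5:51,v6:0,v7:inf
step 5: dist = v0:15,v1:62,v2:67,v3:35,v4:82,v5:51,v6:0,v7:inf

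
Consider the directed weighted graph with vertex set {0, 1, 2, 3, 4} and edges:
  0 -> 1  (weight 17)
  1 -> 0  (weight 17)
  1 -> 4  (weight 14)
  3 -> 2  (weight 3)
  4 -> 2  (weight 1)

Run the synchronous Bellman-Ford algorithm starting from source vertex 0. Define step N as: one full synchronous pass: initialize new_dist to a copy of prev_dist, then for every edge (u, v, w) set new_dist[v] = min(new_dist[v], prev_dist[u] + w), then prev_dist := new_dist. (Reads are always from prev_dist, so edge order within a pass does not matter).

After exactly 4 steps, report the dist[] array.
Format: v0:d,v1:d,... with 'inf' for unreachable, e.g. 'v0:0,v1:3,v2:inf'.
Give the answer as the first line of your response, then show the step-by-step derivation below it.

v0:0,v1:17,v2:32,v3:inf,v4:31

step 1: dist = v0:0,v1:17,v2:inf,v3:inf,v4:inf
step 2: dist = v0:0,v1:17,v2:inf,v3:inf,v4:31
step 3: dist = v0:0,v1:17,v2:32,v3:inf,v4:31
step 4: dist = v0:0,v1:17,v2:32,v3:inf,v4:31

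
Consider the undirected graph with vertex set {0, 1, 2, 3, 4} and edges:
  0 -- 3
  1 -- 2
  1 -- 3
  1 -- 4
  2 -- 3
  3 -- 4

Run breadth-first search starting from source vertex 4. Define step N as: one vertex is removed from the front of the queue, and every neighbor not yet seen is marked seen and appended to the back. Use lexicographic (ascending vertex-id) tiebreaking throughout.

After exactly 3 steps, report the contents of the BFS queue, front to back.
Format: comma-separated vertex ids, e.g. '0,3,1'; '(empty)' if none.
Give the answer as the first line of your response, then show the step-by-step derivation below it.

2,0

step 1: dequeue 4; queue=[1,3]; order=4
step 2: dequeue 1; queue=[3,2]; order=4,1
step 3: dequeue 3; queue=[2,0]; order=4,1,3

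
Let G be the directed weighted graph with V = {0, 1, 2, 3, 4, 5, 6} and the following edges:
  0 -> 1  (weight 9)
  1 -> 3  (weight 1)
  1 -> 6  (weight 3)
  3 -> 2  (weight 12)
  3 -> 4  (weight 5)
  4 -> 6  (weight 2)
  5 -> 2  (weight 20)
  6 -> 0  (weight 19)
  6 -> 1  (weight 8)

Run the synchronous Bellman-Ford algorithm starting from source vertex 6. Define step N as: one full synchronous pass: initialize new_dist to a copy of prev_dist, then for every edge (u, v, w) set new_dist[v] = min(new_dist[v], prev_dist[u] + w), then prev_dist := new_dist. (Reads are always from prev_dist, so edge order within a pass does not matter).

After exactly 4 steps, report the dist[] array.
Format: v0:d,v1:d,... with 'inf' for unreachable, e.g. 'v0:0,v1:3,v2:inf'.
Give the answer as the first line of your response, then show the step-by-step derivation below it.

v0:19,v1:8,v2:21,v3:9,v4:14,v5:inf,v6:0

step 1: dist = v0:19,v1:8,v2:inf,v3:inf,v4:inf,v5:inf,v6:0
step 2: dist = v0:19,v1:8,v2:inf,v3:9,v4:inf,v5:inf,v6:0
step 3: dist = v0:19,v1:8,v2:21,v3:9,v4:14,v5:inf,v6:0
step 4: dist = v0:19,v1:8,v2:21,v3:9,v4:14,v5:inf,v6:0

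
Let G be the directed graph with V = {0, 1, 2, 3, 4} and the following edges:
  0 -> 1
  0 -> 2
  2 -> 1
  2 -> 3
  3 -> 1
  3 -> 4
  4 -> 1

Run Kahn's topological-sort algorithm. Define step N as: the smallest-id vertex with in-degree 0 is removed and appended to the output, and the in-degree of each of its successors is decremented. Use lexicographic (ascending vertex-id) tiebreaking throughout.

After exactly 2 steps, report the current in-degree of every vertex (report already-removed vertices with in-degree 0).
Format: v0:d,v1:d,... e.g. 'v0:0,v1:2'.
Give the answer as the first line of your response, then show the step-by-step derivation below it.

v0:0,v1:2,v2:0,v3:0,v4:1

step 1: output 0; order=[0]; indeg=(0,3,0,1,1)
step 2: output 2; order=[0,2]; indeg=(0,2,0,0,1)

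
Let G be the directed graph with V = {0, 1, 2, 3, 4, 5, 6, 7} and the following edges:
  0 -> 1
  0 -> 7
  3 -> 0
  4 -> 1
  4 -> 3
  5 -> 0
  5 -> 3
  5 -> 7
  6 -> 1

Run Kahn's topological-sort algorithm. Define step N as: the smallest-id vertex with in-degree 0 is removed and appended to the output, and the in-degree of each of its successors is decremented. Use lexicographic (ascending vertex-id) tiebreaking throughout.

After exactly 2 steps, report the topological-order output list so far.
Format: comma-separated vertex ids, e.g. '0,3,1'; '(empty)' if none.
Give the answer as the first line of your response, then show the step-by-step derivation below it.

2,4

step 1: output 2; order=[2]; indeg=(2,3,0,2,0,0,0,2)
step 2: output 4; order=[2,4]; indeg=(2,2,0,1,0,0,0,2)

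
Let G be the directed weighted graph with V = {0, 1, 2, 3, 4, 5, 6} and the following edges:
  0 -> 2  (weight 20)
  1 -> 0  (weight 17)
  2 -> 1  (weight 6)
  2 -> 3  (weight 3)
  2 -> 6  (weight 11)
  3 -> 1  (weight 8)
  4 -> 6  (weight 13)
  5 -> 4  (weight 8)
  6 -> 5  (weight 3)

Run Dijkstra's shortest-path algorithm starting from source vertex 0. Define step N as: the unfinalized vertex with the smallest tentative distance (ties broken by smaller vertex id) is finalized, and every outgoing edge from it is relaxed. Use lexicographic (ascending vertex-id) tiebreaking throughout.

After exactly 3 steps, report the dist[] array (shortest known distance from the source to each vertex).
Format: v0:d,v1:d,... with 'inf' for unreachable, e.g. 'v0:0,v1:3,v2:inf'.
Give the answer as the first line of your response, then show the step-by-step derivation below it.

v0:0,v1:26,v2:20,v3:23,v4:inf,v5:inf,v6:31

step 1: dist = v0:0,v1:inf,v2:20,v3:inf,v4:inf,v5:inf,v6:inf
step 2: dist = v0:0,v1:26,v2:20,v3:23,v4:inf,v5:inf,v6:31
step 3: dist = v0:0,v1:26,v2:20,v3:23,v4:inf,v5:inf,v6:31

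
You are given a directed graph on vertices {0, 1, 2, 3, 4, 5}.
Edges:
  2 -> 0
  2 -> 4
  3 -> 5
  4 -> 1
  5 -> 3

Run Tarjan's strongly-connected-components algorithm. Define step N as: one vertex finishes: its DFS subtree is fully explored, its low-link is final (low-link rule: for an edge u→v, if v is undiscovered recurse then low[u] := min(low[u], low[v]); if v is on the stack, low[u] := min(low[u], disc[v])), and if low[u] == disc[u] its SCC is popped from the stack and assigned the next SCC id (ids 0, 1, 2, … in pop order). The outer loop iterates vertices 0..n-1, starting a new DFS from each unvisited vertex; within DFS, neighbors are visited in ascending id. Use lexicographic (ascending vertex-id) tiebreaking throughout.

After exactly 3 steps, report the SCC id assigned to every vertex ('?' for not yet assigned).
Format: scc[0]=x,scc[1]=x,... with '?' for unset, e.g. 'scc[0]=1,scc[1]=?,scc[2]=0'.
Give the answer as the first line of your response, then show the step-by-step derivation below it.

scc[0]=0,scc[1]=1,scc[2]=?,scc[3]=?,scc[4]=2,scc[5]=?

step 1: low=(low[0]=0,low[1]=?,low[2]=?,low[3]=?,low[4]=?,low[5]=?); scc=(scc[0]=0,scc[1]=?,scc[2]=?,scc[3]=?,scc[4]=?,scc[5]=?)
step 2: low=(low[0]=0,low[1]=1,low[2]=?,low[3]=?,low[4]=?,low[5]=?); scc=(scc[0]=0,scc[1]=1,scc[2]=?,scc[3]=?,scc[4]=?,scc[5]=?)
step 3: low=(low[0]=0,low[1]=1,low[2]=2,low[3]=?,low[4]=3,low[5]=?); scc=(scc[0]=0,scc[1]=1,scc[2]=?,scc[3]=?,scc[4]=2,scc[5]=?)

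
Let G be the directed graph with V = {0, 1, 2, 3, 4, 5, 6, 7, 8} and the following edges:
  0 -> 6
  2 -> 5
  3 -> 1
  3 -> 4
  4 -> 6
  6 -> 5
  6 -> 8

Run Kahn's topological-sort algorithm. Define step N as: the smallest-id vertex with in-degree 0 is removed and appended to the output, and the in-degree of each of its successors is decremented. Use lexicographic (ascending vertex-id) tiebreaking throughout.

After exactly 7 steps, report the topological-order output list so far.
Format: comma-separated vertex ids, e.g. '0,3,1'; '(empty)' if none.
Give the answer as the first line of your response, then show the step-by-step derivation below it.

0,2,3,1,4,6,5

step 1: output 0; order=[0]; indeg=(0,1,0,0,1,2,1,0,1)
step 2: output 2; order=[0,2]; indeg=(0,1,0,0,1,1,1,0,1)
step 3: output 3; order=[0,2,3]; indeg=(0,0,0,0,0,1,1,0,1)
step 4: output 1; order=[0,2,3,1]; indeg=(0,0,0,0,0,1,1,0,1)
step 5: output 4; order=[0,2,3,1,4]; indeg=(0,0,0,0,0,1,0,0,1)
step 6: output 6; order=[0,2,3,1,4,6]; indeg=(0,0,0,0,0,0,0,0,0)
step 7: output 5; order=[0,2,3,1,4,6,5]; indeg=(0,0,0,0,0,0,0,0,0)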